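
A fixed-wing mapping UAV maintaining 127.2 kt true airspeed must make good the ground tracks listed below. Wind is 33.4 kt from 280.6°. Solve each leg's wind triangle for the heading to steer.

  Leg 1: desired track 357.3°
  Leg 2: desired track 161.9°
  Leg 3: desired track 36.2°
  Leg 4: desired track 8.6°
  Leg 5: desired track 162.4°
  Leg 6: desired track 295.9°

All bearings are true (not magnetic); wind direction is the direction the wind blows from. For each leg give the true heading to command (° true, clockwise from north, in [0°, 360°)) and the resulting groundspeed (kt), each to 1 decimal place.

Leg 1: heading=342.5°, groundspeed=115.3 kt
Leg 2: heading=175.2°, groundspeed=139.8 kt
Leg 3: heading=22.5°, groundspeed=138.0 kt
Leg 4: heading=353.4°, groundspeed=121.6 kt
Leg 5: heading=175.8°, groundspeed=139.5 kt
Leg 6: heading=291.9°, groundspeed=94.7 kt

Leg 1: desired track 357.3°; wind correction -14.8° → command heading 342.5°, groundspeed 115.3 kt
Leg 2: desired track 161.9°; wind correction +13.3° → command heading 175.2°, groundspeed 139.8 kt
Leg 3: desired track 36.2°; wind correction -13.7° → command heading 22.5°, groundspeed 138.0 kt
Leg 4: desired track 8.6°; wind correction -15.2° → command heading 353.4°, groundspeed 121.6 kt
Leg 5: desired track 162.4°; wind correction +13.4° → command heading 175.8°, groundspeed 139.5 kt
Leg 6: desired track 295.9°; wind correction -4.0° → command heading 291.9°, groundspeed 94.7 kt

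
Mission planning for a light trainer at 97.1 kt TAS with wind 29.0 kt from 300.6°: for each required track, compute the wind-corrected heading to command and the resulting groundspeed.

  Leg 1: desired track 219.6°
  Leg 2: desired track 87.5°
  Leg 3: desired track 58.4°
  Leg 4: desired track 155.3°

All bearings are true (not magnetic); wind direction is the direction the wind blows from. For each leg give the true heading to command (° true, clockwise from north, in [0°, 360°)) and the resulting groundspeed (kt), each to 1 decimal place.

Leg 1: desired track 219.6°; wind correction +17.2° → command heading 236.8°, groundspeed 88.2 kt
Leg 2: desired track 87.5°; wind correction -9.4° → command heading 78.1°, groundspeed 120.1 kt
Leg 3: desired track 58.4°; wind correction -15.3° → command heading 43.1°, groundspeed 107.2 kt
Leg 4: desired track 155.3°; wind correction +9.8° → command heading 165.1°, groundspeed 119.5 kt

Leg 1: heading=236.8°, groundspeed=88.2 kt
Leg 2: heading=78.1°, groundspeed=120.1 kt
Leg 3: heading=43.1°, groundspeed=107.2 kt
Leg 4: heading=165.1°, groundspeed=119.5 kt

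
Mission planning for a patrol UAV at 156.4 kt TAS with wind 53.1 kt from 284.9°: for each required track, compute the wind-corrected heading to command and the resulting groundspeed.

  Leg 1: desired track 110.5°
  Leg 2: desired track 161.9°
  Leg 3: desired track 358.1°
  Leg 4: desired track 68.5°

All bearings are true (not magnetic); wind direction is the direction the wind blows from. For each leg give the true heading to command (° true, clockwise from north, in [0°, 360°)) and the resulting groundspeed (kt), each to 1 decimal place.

Leg 1: desired track 110.5°; wind correction +1.9° → command heading 112.4°, groundspeed 209.2 kt
Leg 2: desired track 161.9°; wind correction +16.5° → command heading 178.4°, groundspeed 178.8 kt
Leg 3: desired track 358.1°; wind correction -19.0° → command heading 339.1°, groundspeed 132.6 kt
Leg 4: desired track 68.5°; wind correction -11.6° → command heading 56.9°, groundspeed 195.9 kt

Leg 1: heading=112.4°, groundspeed=209.2 kt
Leg 2: heading=178.4°, groundspeed=178.8 kt
Leg 3: heading=339.1°, groundspeed=132.6 kt
Leg 4: heading=56.9°, groundspeed=195.9 kt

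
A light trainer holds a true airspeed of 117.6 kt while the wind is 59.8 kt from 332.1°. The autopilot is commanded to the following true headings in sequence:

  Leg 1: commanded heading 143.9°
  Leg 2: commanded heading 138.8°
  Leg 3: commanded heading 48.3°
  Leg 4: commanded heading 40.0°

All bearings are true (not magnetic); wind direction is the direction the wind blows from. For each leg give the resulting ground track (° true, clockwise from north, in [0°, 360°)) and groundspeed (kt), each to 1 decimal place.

Leg 1: track=146.7°, groundspeed=177.0 kt
Leg 2: track=143.3°, groundspeed=176.3 kt
Leg 3: track=77.6°, groundspeed=118.5 kt
Leg 4: track=70.2°, groundspeed=110.1 kt

Leg 1: heading 143.9°; drift +2.8° → track 146.7°, groundspeed 177.0 kt
Leg 2: heading 138.8°; drift +4.5° → track 143.3°, groundspeed 176.3 kt
Leg 3: heading 48.3°; drift +29.3° → track 77.6°, groundspeed 118.5 kt
Leg 4: heading 40.0°; drift +30.2° → track 70.2°, groundspeed 110.1 kt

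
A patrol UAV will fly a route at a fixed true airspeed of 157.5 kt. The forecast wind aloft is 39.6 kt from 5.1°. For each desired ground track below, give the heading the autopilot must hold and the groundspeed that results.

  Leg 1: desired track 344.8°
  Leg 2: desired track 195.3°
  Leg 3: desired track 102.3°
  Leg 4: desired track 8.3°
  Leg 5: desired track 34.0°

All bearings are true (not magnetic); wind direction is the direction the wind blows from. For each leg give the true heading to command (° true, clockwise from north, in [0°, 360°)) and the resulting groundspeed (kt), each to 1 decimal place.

Leg 1: desired track 344.8°; wind correction +5.0° → command heading 349.8°, groundspeed 119.8 kt
Leg 2: desired track 195.3°; wind correction +2.6° → command heading 197.9°, groundspeed 196.3 kt
Leg 3: desired track 102.3°; wind correction -14.4° → command heading 87.9°, groundspeed 157.5 kt
Leg 4: desired track 8.3°; wind correction -0.8° → command heading 7.5°, groundspeed 117.9 kt
Leg 5: desired track 34.0°; wind correction -7.0° → command heading 27.0°, groundspeed 121.7 kt

Leg 1: heading=349.8°, groundspeed=119.8 kt
Leg 2: heading=197.9°, groundspeed=196.3 kt
Leg 3: heading=87.9°, groundspeed=157.5 kt
Leg 4: heading=7.5°, groundspeed=117.9 kt
Leg 5: heading=27.0°, groundspeed=121.7 kt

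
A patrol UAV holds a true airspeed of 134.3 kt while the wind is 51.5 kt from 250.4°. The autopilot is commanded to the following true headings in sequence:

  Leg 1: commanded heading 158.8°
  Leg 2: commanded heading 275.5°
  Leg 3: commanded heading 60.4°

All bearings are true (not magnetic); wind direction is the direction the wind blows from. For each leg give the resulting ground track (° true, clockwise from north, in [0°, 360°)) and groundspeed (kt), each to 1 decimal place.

Leg 1: heading 158.8°; drift -20.8° → track 138.0°, groundspeed 145.2 kt
Leg 2: heading 275.5°; drift +14.0° → track 289.5°, groundspeed 90.3 kt
Leg 3: heading 60.4°; drift +2.8° → track 63.2°, groundspeed 185.2 kt

Leg 1: track=138.0°, groundspeed=145.2 kt
Leg 2: track=289.5°, groundspeed=90.3 kt
Leg 3: track=63.2°, groundspeed=185.2 kt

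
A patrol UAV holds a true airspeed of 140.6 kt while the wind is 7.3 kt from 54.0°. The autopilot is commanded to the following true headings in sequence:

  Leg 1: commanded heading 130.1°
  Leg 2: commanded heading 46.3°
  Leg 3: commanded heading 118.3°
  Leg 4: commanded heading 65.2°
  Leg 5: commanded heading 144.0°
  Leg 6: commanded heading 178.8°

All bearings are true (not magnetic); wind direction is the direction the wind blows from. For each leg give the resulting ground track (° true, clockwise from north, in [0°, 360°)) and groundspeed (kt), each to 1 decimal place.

Leg 1: heading 130.1°; drift +2.9° → track 133.0°, groundspeed 139.0 kt
Leg 2: heading 46.3°; drift -0.4° → track 45.9°, groundspeed 133.4 kt
Leg 3: heading 118.3°; drift +2.7° → track 121.0°, groundspeed 137.6 kt
Leg 4: heading 65.2°; drift +0.6° → track 65.8°, groundspeed 133.4 kt
Leg 5: heading 144.0°; drift +3.0° → track 147.0°, groundspeed 140.8 kt
Leg 6: heading 178.8°; drift +2.4° → track 181.2°, groundspeed 144.9 kt

Leg 1: track=133.0°, groundspeed=139.0 kt
Leg 2: track=45.9°, groundspeed=133.4 kt
Leg 3: track=121.0°, groundspeed=137.6 kt
Leg 4: track=65.8°, groundspeed=133.4 kt
Leg 5: track=147.0°, groundspeed=140.8 kt
Leg 6: track=181.2°, groundspeed=144.9 kt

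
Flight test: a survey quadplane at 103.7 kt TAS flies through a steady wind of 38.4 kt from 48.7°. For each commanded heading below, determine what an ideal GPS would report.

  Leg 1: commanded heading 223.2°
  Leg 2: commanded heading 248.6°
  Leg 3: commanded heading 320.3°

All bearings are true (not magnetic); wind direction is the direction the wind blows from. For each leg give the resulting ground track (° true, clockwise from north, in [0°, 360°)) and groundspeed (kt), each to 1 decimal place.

Leg 1: heading 223.2°; drift +1.5° → track 224.7°, groundspeed 142.0 kt
Leg 2: heading 248.6°; drift -5.3° → track 243.3°, groundspeed 140.4 kt
Leg 3: heading 320.3°; drift -20.5° → track 299.8°, groundspeed 109.6 kt

Leg 1: track=224.7°, groundspeed=142.0 kt
Leg 2: track=243.3°, groundspeed=140.4 kt
Leg 3: track=299.8°, groundspeed=109.6 kt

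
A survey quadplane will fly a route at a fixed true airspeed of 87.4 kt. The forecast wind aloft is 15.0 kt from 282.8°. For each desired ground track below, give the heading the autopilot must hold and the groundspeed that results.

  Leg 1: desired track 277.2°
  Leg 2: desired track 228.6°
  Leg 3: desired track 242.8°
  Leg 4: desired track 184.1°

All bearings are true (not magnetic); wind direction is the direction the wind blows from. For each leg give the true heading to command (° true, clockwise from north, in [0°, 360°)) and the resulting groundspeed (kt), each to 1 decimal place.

Leg 1: desired track 277.2°; wind correction +1.0° → command heading 278.2°, groundspeed 72.5 kt
Leg 2: desired track 228.6°; wind correction +8.0° → command heading 236.6°, groundspeed 77.8 kt
Leg 3: desired track 242.8°; wind correction +6.3° → command heading 249.1°, groundspeed 75.4 kt
Leg 4: desired track 184.1°; wind correction +9.8° → command heading 193.9°, groundspeed 88.4 kt

Leg 1: heading=278.2°, groundspeed=72.5 kt
Leg 2: heading=236.6°, groundspeed=77.8 kt
Leg 3: heading=249.1°, groundspeed=75.4 kt
Leg 4: heading=193.9°, groundspeed=88.4 kt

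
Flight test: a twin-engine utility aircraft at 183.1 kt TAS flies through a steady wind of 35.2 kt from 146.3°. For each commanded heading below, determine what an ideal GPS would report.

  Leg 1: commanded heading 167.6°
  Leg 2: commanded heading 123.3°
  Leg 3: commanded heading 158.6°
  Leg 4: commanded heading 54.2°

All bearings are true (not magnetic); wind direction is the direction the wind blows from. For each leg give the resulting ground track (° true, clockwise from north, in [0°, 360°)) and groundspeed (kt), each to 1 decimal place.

Leg 1: track=172.5°, groundspeed=150.8 kt
Leg 2: track=118.1°, groundspeed=151.3 kt
Leg 3: track=161.5°, groundspeed=148.9 kt
Leg 4: track=43.4°, groundspeed=187.7 kt

Leg 1: heading 167.6°; drift +4.9° → track 172.5°, groundspeed 150.8 kt
Leg 2: heading 123.3°; drift -5.2° → track 118.1°, groundspeed 151.3 kt
Leg 3: heading 158.6°; drift +2.9° → track 161.5°, groundspeed 148.9 kt
Leg 4: heading 54.2°; drift -10.8° → track 43.4°, groundspeed 187.7 kt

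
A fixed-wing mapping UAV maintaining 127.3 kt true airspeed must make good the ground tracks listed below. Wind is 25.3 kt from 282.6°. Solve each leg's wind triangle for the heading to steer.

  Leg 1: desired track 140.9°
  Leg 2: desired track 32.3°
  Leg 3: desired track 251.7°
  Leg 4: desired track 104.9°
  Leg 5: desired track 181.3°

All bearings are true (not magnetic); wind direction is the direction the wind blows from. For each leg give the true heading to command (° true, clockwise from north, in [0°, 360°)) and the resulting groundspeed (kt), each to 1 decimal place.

Leg 1: heading=148.0°, groundspeed=146.2 kt
Leg 2: heading=21.5°, groundspeed=133.6 kt
Leg 3: heading=257.6°, groundspeed=104.9 kt
Leg 4: heading=105.4°, groundspeed=152.6 kt
Leg 5: heading=192.5°, groundspeed=129.8 kt

Leg 1: desired track 140.9°; wind correction +7.1° → command heading 148.0°, groundspeed 146.2 kt
Leg 2: desired track 32.3°; wind correction -10.8° → command heading 21.5°, groundspeed 133.6 kt
Leg 3: desired track 251.7°; wind correction +5.9° → command heading 257.6°, groundspeed 104.9 kt
Leg 4: desired track 104.9°; wind correction +0.5° → command heading 105.4°, groundspeed 152.6 kt
Leg 5: desired track 181.3°; wind correction +11.2° → command heading 192.5°, groundspeed 129.8 kt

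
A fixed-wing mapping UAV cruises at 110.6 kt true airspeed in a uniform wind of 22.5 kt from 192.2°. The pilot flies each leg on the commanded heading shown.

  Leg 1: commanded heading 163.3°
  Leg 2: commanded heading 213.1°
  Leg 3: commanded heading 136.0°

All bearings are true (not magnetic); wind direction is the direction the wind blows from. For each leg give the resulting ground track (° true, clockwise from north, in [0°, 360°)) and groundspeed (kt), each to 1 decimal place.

Leg 1: track=156.5°, groundspeed=91.6 kt
Leg 2: track=218.2°, groundspeed=89.9 kt
Leg 3: track=125.2°, groundspeed=99.8 kt

Leg 1: heading 163.3°; drift -6.8° → track 156.5°, groundspeed 91.6 kt
Leg 2: heading 213.1°; drift +5.1° → track 218.2°, groundspeed 89.9 kt
Leg 3: heading 136.0°; drift -10.8° → track 125.2°, groundspeed 99.8 kt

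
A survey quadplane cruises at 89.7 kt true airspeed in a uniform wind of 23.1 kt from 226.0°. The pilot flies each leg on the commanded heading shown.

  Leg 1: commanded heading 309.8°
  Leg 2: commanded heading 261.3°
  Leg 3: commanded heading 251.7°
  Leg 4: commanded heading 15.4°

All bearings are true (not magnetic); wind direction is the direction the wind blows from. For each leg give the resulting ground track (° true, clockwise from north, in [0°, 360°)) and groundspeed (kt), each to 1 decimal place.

Leg 1: heading 309.8°; drift +14.8° → track 324.6°, groundspeed 90.2 kt
Leg 2: heading 261.3°; drift +10.7° → track 272.0°, groundspeed 72.1 kt
Leg 3: heading 251.7°; drift +8.3° → track 260.0°, groundspeed 69.6 kt
Leg 4: heading 15.4°; drift +6.1° → track 21.5°, groundspeed 110.2 kt

Leg 1: track=324.6°, groundspeed=90.2 kt
Leg 2: track=272.0°, groundspeed=72.1 kt
Leg 3: track=260.0°, groundspeed=69.6 kt
Leg 4: track=21.5°, groundspeed=110.2 kt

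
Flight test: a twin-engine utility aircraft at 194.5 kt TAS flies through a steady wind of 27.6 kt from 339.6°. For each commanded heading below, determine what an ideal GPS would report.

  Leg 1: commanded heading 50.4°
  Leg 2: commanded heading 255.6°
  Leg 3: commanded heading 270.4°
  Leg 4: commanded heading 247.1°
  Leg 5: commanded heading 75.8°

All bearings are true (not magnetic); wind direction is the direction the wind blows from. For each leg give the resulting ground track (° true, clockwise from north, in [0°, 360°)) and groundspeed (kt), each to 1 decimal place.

Leg 1: track=58.4°, groundspeed=187.2 kt
Leg 2: track=247.4°, groundspeed=193.6 kt
Leg 3: track=262.4°, groundspeed=186.5 kt
Leg 4: track=239.1°, groundspeed=197.6 kt
Leg 5: track=83.7°, groundspeed=199.4 kt

Leg 1: heading 50.4°; drift +8.0° → track 58.4°, groundspeed 187.2 kt
Leg 2: heading 255.6°; drift -8.2° → track 247.4°, groundspeed 193.6 kt
Leg 3: heading 270.4°; drift -8.0° → track 262.4°, groundspeed 186.5 kt
Leg 4: heading 247.1°; drift -8.0° → track 239.1°, groundspeed 197.6 kt
Leg 5: heading 75.8°; drift +7.9° → track 83.7°, groundspeed 199.4 kt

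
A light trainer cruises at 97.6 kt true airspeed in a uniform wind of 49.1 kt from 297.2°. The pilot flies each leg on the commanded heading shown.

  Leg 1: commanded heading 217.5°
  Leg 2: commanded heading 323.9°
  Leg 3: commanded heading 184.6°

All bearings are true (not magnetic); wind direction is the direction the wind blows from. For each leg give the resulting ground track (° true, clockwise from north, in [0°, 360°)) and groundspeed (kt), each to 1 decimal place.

Leg 1: track=189.0°, groundspeed=101.1 kt
Leg 2: track=346.2°, groundspeed=58.1 kt
Leg 3: track=163.3°, groundspeed=125.0 kt

Leg 1: heading 217.5°; drift -28.5° → track 189.0°, groundspeed 101.1 kt
Leg 2: heading 323.9°; drift +22.3° → track 346.2°, groundspeed 58.1 kt
Leg 3: heading 184.6°; drift -21.3° → track 163.3°, groundspeed 125.0 kt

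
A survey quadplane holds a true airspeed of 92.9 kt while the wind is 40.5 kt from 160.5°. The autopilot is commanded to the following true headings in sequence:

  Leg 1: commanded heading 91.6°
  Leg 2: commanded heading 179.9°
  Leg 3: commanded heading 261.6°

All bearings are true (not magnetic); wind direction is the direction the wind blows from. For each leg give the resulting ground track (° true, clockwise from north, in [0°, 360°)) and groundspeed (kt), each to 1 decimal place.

Leg 1: track=65.8°, groundspeed=87.0 kt
Leg 2: track=193.7°, groundspeed=56.3 kt
Leg 3: track=283.1°, groundspeed=108.3 kt

Leg 1: heading 91.6°; drift -25.8° → track 65.8°, groundspeed 87.0 kt
Leg 2: heading 179.9°; drift +13.8° → track 193.7°, groundspeed 56.3 kt
Leg 3: heading 261.6°; drift +21.5° → track 283.1°, groundspeed 108.3 kt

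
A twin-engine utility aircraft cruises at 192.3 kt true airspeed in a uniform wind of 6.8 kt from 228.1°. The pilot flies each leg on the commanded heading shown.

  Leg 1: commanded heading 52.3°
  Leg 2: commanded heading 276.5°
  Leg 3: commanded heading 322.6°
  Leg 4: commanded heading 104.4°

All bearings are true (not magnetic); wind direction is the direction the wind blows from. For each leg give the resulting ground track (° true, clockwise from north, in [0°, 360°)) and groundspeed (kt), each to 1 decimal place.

Leg 1: heading 52.3°; drift -0.1° → track 52.2°, groundspeed 199.1 kt
Leg 2: heading 276.5°; drift +1.6° → track 278.1°, groundspeed 187.9 kt
Leg 3: heading 322.6°; drift +2.0° → track 324.6°, groundspeed 193.0 kt
Leg 4: heading 104.4°; drift -1.7° → track 102.7°, groundspeed 196.2 kt

Leg 1: track=52.2°, groundspeed=199.1 kt
Leg 2: track=278.1°, groundspeed=187.9 kt
Leg 3: track=324.6°, groundspeed=193.0 kt
Leg 4: track=102.7°, groundspeed=196.2 kt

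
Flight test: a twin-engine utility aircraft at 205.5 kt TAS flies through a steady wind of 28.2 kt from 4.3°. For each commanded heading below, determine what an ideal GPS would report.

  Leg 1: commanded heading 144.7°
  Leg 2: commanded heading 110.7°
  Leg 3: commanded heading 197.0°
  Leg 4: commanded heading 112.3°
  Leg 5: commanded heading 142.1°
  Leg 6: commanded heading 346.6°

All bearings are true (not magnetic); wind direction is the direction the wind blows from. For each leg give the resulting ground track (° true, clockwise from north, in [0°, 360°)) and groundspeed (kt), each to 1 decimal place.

Leg 1: heading 144.7°; drift +4.5° → track 149.2°, groundspeed 227.9 kt
Leg 2: heading 110.7°; drift +7.2° → track 117.9°, groundspeed 215.2 kt
Leg 3: heading 197.0°; drift -1.5° → track 195.5°, groundspeed 233.1 kt
Leg 4: heading 112.3°; drift +7.1° → track 119.4°, groundspeed 215.9 kt
Leg 5: heading 142.1°; drift +4.8° → track 146.9°, groundspeed 227.2 kt
Leg 6: heading 346.6°; drift -2.7° → track 343.9°, groundspeed 178.8 kt

Leg 1: track=149.2°, groundspeed=227.9 kt
Leg 2: track=117.9°, groundspeed=215.2 kt
Leg 3: track=195.5°, groundspeed=233.1 kt
Leg 4: track=119.4°, groundspeed=215.9 kt
Leg 5: track=146.9°, groundspeed=227.2 kt
Leg 6: track=343.9°, groundspeed=178.8 kt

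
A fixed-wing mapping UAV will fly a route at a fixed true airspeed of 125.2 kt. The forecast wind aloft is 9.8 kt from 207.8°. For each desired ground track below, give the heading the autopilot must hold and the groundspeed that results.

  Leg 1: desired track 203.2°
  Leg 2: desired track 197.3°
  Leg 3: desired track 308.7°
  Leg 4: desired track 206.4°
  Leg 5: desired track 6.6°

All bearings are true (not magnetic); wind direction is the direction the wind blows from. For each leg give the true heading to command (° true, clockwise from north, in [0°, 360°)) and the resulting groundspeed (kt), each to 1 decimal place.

Leg 1: heading=203.6°, groundspeed=115.4 kt
Leg 2: heading=198.1°, groundspeed=115.6 kt
Leg 3: heading=304.3°, groundspeed=126.7 kt
Leg 4: heading=206.5°, groundspeed=115.4 kt
Leg 5: heading=5.0°, groundspeed=134.3 kt

Leg 1: desired track 203.2°; wind correction +0.4° → command heading 203.6°, groundspeed 115.4 kt
Leg 2: desired track 197.3°; wind correction +0.8° → command heading 198.1°, groundspeed 115.6 kt
Leg 3: desired track 308.7°; wind correction -4.4° → command heading 304.3°, groundspeed 126.7 kt
Leg 4: desired track 206.4°; wind correction +0.1° → command heading 206.5°, groundspeed 115.4 kt
Leg 5: desired track 6.6°; wind correction -1.6° → command heading 5.0°, groundspeed 134.3 kt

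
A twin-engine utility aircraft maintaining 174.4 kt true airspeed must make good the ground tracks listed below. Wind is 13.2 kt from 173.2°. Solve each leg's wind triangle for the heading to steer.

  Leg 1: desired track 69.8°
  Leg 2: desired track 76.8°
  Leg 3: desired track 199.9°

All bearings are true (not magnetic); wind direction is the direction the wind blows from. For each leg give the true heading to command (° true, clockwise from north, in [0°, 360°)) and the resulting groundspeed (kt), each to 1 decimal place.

Leg 1: heading=74.0°, groundspeed=177.0 kt
Leg 2: heading=81.1°, groundspeed=175.4 kt
Leg 3: heading=198.0°, groundspeed=162.5 kt

Leg 1: desired track 69.8°; wind correction +4.2° → command heading 74.0°, groundspeed 177.0 kt
Leg 2: desired track 76.8°; wind correction +4.3° → command heading 81.1°, groundspeed 175.4 kt
Leg 3: desired track 199.9°; wind correction -1.9° → command heading 198.0°, groundspeed 162.5 kt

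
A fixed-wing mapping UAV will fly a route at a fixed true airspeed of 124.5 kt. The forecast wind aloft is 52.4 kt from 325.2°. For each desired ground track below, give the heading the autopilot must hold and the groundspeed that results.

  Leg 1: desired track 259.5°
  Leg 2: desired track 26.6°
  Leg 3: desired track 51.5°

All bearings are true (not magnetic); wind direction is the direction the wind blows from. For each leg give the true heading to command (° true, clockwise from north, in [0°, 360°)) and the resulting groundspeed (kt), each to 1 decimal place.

Leg 1: desired track 259.5°; wind correction +22.6° → command heading 282.1°, groundspeed 93.4 kt
Leg 2: desired track 26.6°; wind correction -21.7° → command heading 4.9°, groundspeed 90.6 kt
Leg 3: desired track 51.5°; wind correction -24.8° → command heading 26.7°, groundspeed 109.6 kt

Leg 1: heading=282.1°, groundspeed=93.4 kt
Leg 2: heading=4.9°, groundspeed=90.6 kt
Leg 3: heading=26.7°, groundspeed=109.6 kt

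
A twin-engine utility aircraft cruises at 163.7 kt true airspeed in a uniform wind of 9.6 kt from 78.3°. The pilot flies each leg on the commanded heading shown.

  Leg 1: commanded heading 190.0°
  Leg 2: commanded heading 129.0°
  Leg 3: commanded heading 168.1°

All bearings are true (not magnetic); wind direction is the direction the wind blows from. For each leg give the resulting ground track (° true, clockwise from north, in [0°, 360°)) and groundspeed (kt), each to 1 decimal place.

Leg 1: track=193.1°, groundspeed=167.5 kt
Leg 2: track=131.7°, groundspeed=157.8 kt
Leg 3: track=171.5°, groundspeed=163.9 kt

Leg 1: heading 190.0°; drift +3.1° → track 193.1°, groundspeed 167.5 kt
Leg 2: heading 129.0°; drift +2.7° → track 131.7°, groundspeed 157.8 kt
Leg 3: heading 168.1°; drift +3.4° → track 171.5°, groundspeed 163.9 kt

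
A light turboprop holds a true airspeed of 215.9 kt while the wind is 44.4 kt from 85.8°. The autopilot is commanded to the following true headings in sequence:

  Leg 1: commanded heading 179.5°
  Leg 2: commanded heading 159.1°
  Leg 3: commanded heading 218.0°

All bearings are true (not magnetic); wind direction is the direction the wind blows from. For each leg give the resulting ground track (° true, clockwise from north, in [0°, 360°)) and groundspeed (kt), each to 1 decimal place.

Leg 1: heading 179.5°; drift +11.4° → track 190.9°, groundspeed 223.2 kt
Leg 2: heading 159.1°; drift +11.8° → track 170.9°, groundspeed 207.5 kt
Leg 3: heading 218.0°; drift +7.6° → track 225.6°, groundspeed 247.9 kt

Leg 1: track=190.9°, groundspeed=223.2 kt
Leg 2: track=170.9°, groundspeed=207.5 kt
Leg 3: track=225.6°, groundspeed=247.9 kt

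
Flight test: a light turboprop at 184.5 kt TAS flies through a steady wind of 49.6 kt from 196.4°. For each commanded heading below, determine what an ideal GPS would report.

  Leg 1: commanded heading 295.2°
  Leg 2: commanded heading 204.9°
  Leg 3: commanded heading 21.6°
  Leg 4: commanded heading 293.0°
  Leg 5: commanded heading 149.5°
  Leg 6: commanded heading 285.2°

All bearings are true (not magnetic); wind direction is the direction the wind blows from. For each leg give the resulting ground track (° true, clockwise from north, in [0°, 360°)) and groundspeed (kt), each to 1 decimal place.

Leg 1: heading 295.2°; drift +14.3° → track 309.5°, groundspeed 198.2 kt
Leg 2: heading 204.9°; drift +3.1° → track 208.0°, groundspeed 135.6 kt
Leg 3: heading 21.6°; drift -1.1° → track 20.5°, groundspeed 233.9 kt
Leg 4: heading 293.0°; drift +14.5° → track 307.5°, groundspeed 196.5 kt
Leg 5: heading 149.5°; drift -13.5° → track 136.0°, groundspeed 154.9 kt
Leg 6: heading 285.2°; drift +15.1° → track 300.3°, groundspeed 190.0 kt

Leg 1: track=309.5°, groundspeed=198.2 kt
Leg 2: track=208.0°, groundspeed=135.6 kt
Leg 3: track=20.5°, groundspeed=233.9 kt
Leg 4: track=307.5°, groundspeed=196.5 kt
Leg 5: track=136.0°, groundspeed=154.9 kt
Leg 6: track=300.3°, groundspeed=190.0 kt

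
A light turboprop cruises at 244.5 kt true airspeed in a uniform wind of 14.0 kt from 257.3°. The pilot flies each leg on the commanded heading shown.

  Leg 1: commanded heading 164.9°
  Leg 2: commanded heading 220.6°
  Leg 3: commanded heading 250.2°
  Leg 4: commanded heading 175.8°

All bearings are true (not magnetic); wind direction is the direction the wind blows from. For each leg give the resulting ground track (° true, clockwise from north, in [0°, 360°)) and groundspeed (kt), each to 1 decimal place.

Leg 1: track=161.6°, groundspeed=245.5 kt
Leg 2: track=218.5°, groundspeed=233.4 kt
Leg 3: track=249.8°, groundspeed=230.6 kt
Leg 4: track=172.5°, groundspeed=242.8 kt

Leg 1: heading 164.9°; drift -3.3° → track 161.6°, groundspeed 245.5 kt
Leg 2: heading 220.6°; drift -2.1° → track 218.5°, groundspeed 233.4 kt
Leg 3: heading 250.2°; drift -0.4° → track 249.8°, groundspeed 230.6 kt
Leg 4: heading 175.8°; drift -3.3° → track 172.5°, groundspeed 242.8 kt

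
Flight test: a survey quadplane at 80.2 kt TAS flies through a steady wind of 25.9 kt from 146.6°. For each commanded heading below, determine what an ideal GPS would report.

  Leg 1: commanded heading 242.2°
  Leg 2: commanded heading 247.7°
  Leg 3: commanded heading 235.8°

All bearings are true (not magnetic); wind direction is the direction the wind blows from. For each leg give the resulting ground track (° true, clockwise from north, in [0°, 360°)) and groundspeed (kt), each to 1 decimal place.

Leg 1: heading 242.2°; drift +17.3° → track 259.5°, groundspeed 86.7 kt
Leg 2: heading 247.7°; drift +16.6° → track 264.3°, groundspeed 88.9 kt
Leg 3: heading 235.8°; drift +18.0° → track 253.8°, groundspeed 83.9 kt

Leg 1: track=259.5°, groundspeed=86.7 kt
Leg 2: track=264.3°, groundspeed=88.9 kt
Leg 3: track=253.8°, groundspeed=83.9 kt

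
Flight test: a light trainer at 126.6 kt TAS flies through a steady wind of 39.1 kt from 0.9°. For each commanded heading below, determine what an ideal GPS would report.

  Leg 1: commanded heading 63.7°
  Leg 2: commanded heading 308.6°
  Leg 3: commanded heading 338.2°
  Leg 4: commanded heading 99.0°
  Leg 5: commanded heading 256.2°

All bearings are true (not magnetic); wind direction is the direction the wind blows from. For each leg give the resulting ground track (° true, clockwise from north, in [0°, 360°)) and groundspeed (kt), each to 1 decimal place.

Leg 1: heading 63.7°; drift +17.7° → track 81.4°, groundspeed 114.2 kt
Leg 2: heading 308.6°; drift -16.8° → track 291.8°, groundspeed 107.2 kt
Leg 3: heading 338.2°; drift -9.5° → track 328.7°, groundspeed 91.8 kt
Leg 4: heading 99.0°; drift +16.3° → track 115.3°, groundspeed 137.7 kt
Leg 5: heading 256.2°; drift -15.5° → track 240.7°, groundspeed 141.7 kt

Leg 1: track=81.4°, groundspeed=114.2 kt
Leg 2: track=291.8°, groundspeed=107.2 kt
Leg 3: track=328.7°, groundspeed=91.8 kt
Leg 4: track=115.3°, groundspeed=137.7 kt
Leg 5: track=240.7°, groundspeed=141.7 kt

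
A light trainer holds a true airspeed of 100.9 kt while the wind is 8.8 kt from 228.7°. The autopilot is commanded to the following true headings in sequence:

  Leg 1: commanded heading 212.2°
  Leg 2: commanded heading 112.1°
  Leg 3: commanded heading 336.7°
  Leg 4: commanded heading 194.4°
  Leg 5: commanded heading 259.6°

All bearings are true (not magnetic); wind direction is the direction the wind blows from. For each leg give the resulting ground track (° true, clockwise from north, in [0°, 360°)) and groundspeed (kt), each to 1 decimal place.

Leg 1: track=210.7°, groundspeed=92.5 kt
Leg 2: track=107.8°, groundspeed=105.1 kt
Leg 3: track=341.3°, groundspeed=104.0 kt
Leg 4: track=191.4°, groundspeed=93.8 kt
Leg 5: track=262.4°, groundspeed=93.5 kt

Leg 1: heading 212.2°; drift -1.5° → track 210.7°, groundspeed 92.5 kt
Leg 2: heading 112.1°; drift -4.3° → track 107.8°, groundspeed 105.1 kt
Leg 3: heading 336.7°; drift +4.6° → track 341.3°, groundspeed 104.0 kt
Leg 4: heading 194.4°; drift -3.0° → track 191.4°, groundspeed 93.8 kt
Leg 5: heading 259.6°; drift +2.8° → track 262.4°, groundspeed 93.5 kt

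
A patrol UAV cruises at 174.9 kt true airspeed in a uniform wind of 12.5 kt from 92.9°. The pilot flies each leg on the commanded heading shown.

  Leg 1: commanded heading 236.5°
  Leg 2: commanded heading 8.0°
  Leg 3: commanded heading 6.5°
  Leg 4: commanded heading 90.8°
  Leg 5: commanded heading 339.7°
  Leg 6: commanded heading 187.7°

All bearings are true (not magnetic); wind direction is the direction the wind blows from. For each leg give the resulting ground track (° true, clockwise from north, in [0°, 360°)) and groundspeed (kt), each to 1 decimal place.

Leg 1: heading 236.5°; drift +2.3° → track 238.8°, groundspeed 185.1 kt
Leg 2: heading 8.0°; drift -4.1° → track 3.9°, groundspeed 174.2 kt
Leg 3: heading 6.5°; drift -4.1° → track 2.4°, groundspeed 174.6 kt
Leg 4: heading 90.8°; drift -0.2° → track 90.6°, groundspeed 162.4 kt
Leg 5: heading 339.7°; drift -3.7° → track 336.0°, groundspeed 180.2 kt
Leg 6: heading 187.7°; drift +4.0° → track 191.7°, groundspeed 176.4 kt

Leg 1: track=238.8°, groundspeed=185.1 kt
Leg 2: track=3.9°, groundspeed=174.2 kt
Leg 3: track=2.4°, groundspeed=174.6 kt
Leg 4: track=90.6°, groundspeed=162.4 kt
Leg 5: track=336.0°, groundspeed=180.2 kt
Leg 6: track=191.7°, groundspeed=176.4 kt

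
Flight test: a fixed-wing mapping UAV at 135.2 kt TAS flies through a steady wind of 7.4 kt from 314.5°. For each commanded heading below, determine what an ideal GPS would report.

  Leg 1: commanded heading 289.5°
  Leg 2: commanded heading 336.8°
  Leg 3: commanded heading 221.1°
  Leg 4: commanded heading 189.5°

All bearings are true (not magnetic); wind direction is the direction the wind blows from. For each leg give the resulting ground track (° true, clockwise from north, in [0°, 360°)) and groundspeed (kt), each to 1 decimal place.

Leg 1: track=288.1°, groundspeed=128.5 kt
Leg 2: track=338.1°, groundspeed=128.4 kt
Leg 3: track=218.0°, groundspeed=135.8 kt
Leg 4: track=187.0°, groundspeed=139.6 kt

Leg 1: heading 289.5°; drift -1.4° → track 288.1°, groundspeed 128.5 kt
Leg 2: heading 336.8°; drift +1.3° → track 338.1°, groundspeed 128.4 kt
Leg 3: heading 221.1°; drift -3.1° → track 218.0°, groundspeed 135.8 kt
Leg 4: heading 189.5°; drift -2.5° → track 187.0°, groundspeed 139.6 kt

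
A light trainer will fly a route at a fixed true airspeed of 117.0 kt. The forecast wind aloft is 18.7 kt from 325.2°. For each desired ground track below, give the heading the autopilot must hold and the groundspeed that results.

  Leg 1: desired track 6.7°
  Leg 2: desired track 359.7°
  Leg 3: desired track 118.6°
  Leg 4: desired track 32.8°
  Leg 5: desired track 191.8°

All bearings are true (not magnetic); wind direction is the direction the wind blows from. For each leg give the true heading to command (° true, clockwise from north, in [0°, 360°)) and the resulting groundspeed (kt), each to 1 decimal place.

Leg 1: desired track 6.7°; wind correction -6.1° → command heading 0.6°, groundspeed 102.3 kt
Leg 2: desired track 359.7°; wind correction -5.2° → command heading 354.5°, groundspeed 101.1 kt
Leg 3: desired track 118.6°; wind correction -4.1° → command heading 114.5°, groundspeed 133.4 kt
Leg 4: desired track 32.8°; wind correction -8.5° → command heading 24.3°, groundspeed 108.6 kt
Leg 5: desired track 191.8°; wind correction +6.7° → command heading 198.5°, groundspeed 129.1 kt

Leg 1: heading=0.6°, groundspeed=102.3 kt
Leg 2: heading=354.5°, groundspeed=101.1 kt
Leg 3: heading=114.5°, groundspeed=133.4 kt
Leg 4: heading=24.3°, groundspeed=108.6 kt
Leg 5: heading=198.5°, groundspeed=129.1 kt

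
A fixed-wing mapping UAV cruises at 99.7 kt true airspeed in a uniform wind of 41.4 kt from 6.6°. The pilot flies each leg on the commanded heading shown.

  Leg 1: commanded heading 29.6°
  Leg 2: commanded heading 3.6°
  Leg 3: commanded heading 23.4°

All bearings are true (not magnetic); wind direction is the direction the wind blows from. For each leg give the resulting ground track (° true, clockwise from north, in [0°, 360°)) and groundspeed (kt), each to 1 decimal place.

Leg 1: track=44.3°, groundspeed=63.7 kt
Leg 2: track=1.5°, groundspeed=58.4 kt
Leg 3: track=34.7°, groundspeed=61.2 kt

Leg 1: heading 29.6°; drift +14.7° → track 44.3°, groundspeed 63.7 kt
Leg 2: heading 3.6°; drift -2.1° → track 1.5°, groundspeed 58.4 kt
Leg 3: heading 23.4°; drift +11.3° → track 34.7°, groundspeed 61.2 kt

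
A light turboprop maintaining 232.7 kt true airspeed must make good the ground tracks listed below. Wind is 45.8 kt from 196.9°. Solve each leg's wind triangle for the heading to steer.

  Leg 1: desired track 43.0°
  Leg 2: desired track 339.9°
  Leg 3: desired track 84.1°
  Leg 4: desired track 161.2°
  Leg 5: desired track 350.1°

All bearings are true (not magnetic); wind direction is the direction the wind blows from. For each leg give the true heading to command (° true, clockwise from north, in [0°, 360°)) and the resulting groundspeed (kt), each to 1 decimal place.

Leg 1: desired track 43.0°; wind correction +5.0° → command heading 48.0°, groundspeed 273.0 kt
Leg 2: desired track 339.9°; wind correction -6.8° → command heading 333.1°, groundspeed 267.6 kt
Leg 3: desired track 84.1°; wind correction +10.5° → command heading 94.6°, groundspeed 246.6 kt
Leg 4: desired track 161.2°; wind correction +6.6° → command heading 167.8°, groundspeed 194.0 kt
Leg 5: desired track 350.1°; wind correction -5.1° → command heading 345.0°, groundspeed 272.7 kt

Leg 1: heading=48.0°, groundspeed=273.0 kt
Leg 2: heading=333.1°, groundspeed=267.6 kt
Leg 3: heading=94.6°, groundspeed=246.6 kt
Leg 4: heading=167.8°, groundspeed=194.0 kt
Leg 5: heading=345.0°, groundspeed=272.7 kt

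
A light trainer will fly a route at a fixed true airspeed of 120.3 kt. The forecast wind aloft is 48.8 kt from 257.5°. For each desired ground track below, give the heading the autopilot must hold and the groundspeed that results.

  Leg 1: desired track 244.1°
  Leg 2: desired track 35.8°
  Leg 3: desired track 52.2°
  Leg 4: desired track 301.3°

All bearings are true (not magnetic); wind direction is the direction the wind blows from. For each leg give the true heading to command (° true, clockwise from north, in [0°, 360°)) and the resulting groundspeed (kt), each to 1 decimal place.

Leg 1: desired track 244.1°; wind correction +5.4° → command heading 249.5°, groundspeed 72.3 kt
Leg 2: desired track 35.8°; wind correction -15.7° → command heading 20.1°, groundspeed 152.3 kt
Leg 3: desired track 52.2°; wind correction -10.0° → command heading 42.2°, groundspeed 162.6 kt
Leg 4: desired track 301.3°; wind correction -16.3° → command heading 285.0°, groundspeed 80.2 kt

Leg 1: heading=249.5°, groundspeed=72.3 kt
Leg 2: heading=20.1°, groundspeed=152.3 kt
Leg 3: heading=42.2°, groundspeed=162.6 kt
Leg 4: heading=285.0°, groundspeed=80.2 kt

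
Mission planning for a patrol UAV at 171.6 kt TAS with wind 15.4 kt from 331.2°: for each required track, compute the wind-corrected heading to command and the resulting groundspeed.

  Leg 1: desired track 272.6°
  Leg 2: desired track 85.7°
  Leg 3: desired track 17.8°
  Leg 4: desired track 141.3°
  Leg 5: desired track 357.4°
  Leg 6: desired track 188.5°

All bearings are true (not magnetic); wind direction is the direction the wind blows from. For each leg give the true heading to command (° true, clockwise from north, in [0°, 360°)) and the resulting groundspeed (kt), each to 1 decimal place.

Leg 1: heading=277.0°, groundspeed=163.1 kt
Leg 2: heading=81.0°, groundspeed=177.4 kt
Leg 3: heading=14.1°, groundspeed=160.7 kt
Leg 4: heading=140.4°, groundspeed=186.8 kt
Leg 5: heading=355.1°, groundspeed=157.6 kt
Leg 6: heading=191.6°, groundspeed=183.6 kt

Leg 1: desired track 272.6°; wind correction +4.4° → command heading 277.0°, groundspeed 163.1 kt
Leg 2: desired track 85.7°; wind correction -4.7° → command heading 81.0°, groundspeed 177.4 kt
Leg 3: desired track 17.8°; wind correction -3.7° → command heading 14.1°, groundspeed 160.7 kt
Leg 4: desired track 141.3°; wind correction -0.9° → command heading 140.4°, groundspeed 186.8 kt
Leg 5: desired track 357.4°; wind correction -2.3° → command heading 355.1°, groundspeed 157.6 kt
Leg 6: desired track 188.5°; wind correction +3.1° → command heading 191.6°, groundspeed 183.6 kt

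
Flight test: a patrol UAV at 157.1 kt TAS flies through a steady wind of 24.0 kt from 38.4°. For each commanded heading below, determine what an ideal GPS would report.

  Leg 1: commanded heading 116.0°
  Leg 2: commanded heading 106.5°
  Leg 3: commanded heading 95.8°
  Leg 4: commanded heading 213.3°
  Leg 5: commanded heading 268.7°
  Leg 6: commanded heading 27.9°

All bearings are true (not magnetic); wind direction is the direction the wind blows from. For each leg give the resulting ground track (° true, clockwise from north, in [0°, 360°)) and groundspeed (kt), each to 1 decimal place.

Leg 1: heading 116.0°; drift +8.8° → track 124.8°, groundspeed 153.7 kt
Leg 2: heading 106.5°; drift +8.5° → track 115.0°, groundspeed 149.8 kt
Leg 3: heading 95.8°; drift +8.0° → track 103.8°, groundspeed 145.6 kt
Leg 4: heading 213.3°; drift +0.7° → track 214.0°, groundspeed 181.0 kt
Leg 5: heading 268.7°; drift -6.1° → track 262.6°, groundspeed 173.4 kt
Leg 6: heading 27.9°; drift -1.9° → track 26.0°, groundspeed 133.6 kt

Leg 1: track=124.8°, groundspeed=153.7 kt
Leg 2: track=115.0°, groundspeed=149.8 kt
Leg 3: track=103.8°, groundspeed=145.6 kt
Leg 4: track=214.0°, groundspeed=181.0 kt
Leg 5: track=262.6°, groundspeed=173.4 kt
Leg 6: track=26.0°, groundspeed=133.6 kt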